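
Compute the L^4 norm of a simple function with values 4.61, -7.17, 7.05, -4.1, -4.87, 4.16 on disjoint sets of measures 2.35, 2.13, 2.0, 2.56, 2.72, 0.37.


Step 1: Compute |f_i|^4 for each value:
  |4.61|^4 = 451.651754
  |-7.17|^4 = 2642.874999
  |7.05|^4 = 2470.338506
  |-4.1|^4 = 282.5761
  |-4.87|^4 = 562.491346
  |4.16|^4 = 299.483791
Step 2: Multiply by measures and sum:
  451.651754 * 2.35 = 1061.381623
  2642.874999 * 2.13 = 5629.323748
  2470.338506 * 2.0 = 4940.677012
  282.5761 * 2.56 = 723.394816
  562.491346 * 2.72 = 1529.97646
  299.483791 * 0.37 = 110.809003
Sum = 1061.381623 + 5629.323748 + 4940.677012 + 723.394816 + 1529.97646 + 110.809003 = 13995.562663
Step 3: Take the p-th root:
||f||_4 = (13995.562663)^(1/4) = 10.876711


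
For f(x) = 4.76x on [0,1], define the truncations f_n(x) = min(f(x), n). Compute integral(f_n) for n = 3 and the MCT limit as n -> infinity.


f(x) = 4.76x on [0,1]; f_n(x) = min(4.76x, n). At n = 3:
Step 1: f(x) reaches 3 at x = 3/4.76 = 0.630252
Step 2: integral(f_3) = integral(4.76x, 0, 0.630252) + integral(3, 0.630252, 1)
       = 4.76*0.630252^2/2 + 3*(1 - 0.630252)
       = 0.945378 + 1.109244
       = 2.054622
Step 3: As n -> infinity, f_n increases to f, so by MCT integral(f_n) -> integral(f) = 4.76/2 = 2.38.
Convergence: integral(f_3) = 2.054622 -> 2.38 as n -> infinity


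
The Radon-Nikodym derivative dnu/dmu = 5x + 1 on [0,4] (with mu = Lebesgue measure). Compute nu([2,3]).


nu(A) = integral_A (dnu/dmu) dmu = integral_2^3 (5x + 1) dx
Step 1: Antiderivative F(x) = (5/2)x^2 + 1x
Step 2: F(3) = (5/2)*3^2 + 1*3 = 22.5 + 3 = 25.5
Step 3: F(2) = (5/2)*2^2 + 1*2 = 10 + 2 = 12
Step 4: nu([2,3]) = F(3) - F(2) = 25.5 - 12 = 13.5


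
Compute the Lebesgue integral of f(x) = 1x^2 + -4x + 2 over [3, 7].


The Lebesgue integral of a Riemann-integrable function agrees with the Riemann integral.
Antiderivative F(x) = (1/3)x^3 + (-4/2)x^2 + 2x
F(7) = (1/3)*7^3 + (-4/2)*7^2 + 2*7
     = (1/3)*343 + (-4/2)*49 + 2*7
     = 114.333333 + -98 + 14
     = 30.333333
F(3) = -3
Integral = F(7) - F(3) = 30.333333 - -3 = 33.333333


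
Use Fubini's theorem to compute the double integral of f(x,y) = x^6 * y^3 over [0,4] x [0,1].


By Fubini's theorem, the double integral factors as a product of single integrals:
Step 1: integral_0^4 x^6 dx = [x^7/7] from 0 to 4
     = 4^7/7 = 2340.571429
Step 2: integral_0^1 y^3 dy = [y^4/4] from 0 to 1
     = 1^4/4 = 0.25
Step 3: Double integral = 2340.571429 * 0.25 = 585.142857


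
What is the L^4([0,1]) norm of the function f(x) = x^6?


Step 1: ||f||_4 = (integral_0^1 |x^6|^4 dx)^(1/4)
     = (integral_0^1 x^24 dx)^(1/4)
Step 2: integral_0^1 x^24 dx = [x^25/(25)] from 0 to 1 = 1^25/25
     = 1/25 = 0.04
Step 3: ||f||_4 = (0.04)^(1/4) = 0.447214


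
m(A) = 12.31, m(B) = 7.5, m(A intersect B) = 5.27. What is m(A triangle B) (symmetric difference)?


m(A Delta B) = m(A) + m(B) - 2*m(A n B)
= 12.31 + 7.5 - 2*5.27
= 12.31 + 7.5 - 10.54
= 9.27


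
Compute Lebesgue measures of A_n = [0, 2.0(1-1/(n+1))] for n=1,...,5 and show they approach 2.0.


By continuity of measure from below: if A_n increases to A, then m(A_n) -> m(A).
Here A = [0, 2.0], so m(A) = 2
Step 1: a_1 = 2.0*(1 - 1/2) = 1, m(A_1) = 1
Step 2: a_2 = 2.0*(1 - 1/3) = 1.3333, m(A_2) = 1.3333
Step 3: a_3 = 2.0*(1 - 1/4) = 1.5, m(A_3) = 1.5
Step 4: a_4 = 2.0*(1 - 1/5) = 1.6, m(A_4) = 1.6
Step 5: a_5 = 2.0*(1 - 1/6) = 1.6667, m(A_5) = 1.6667
Limit: m(A_n) -> m([0,2.0]) = 2


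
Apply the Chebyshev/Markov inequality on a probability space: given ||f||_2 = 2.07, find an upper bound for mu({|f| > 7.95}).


Chebyshev/Markov inequality: mu(|f| > eps) <= (||f||_p / eps)^p
Step 1: ||f||_2 / eps = 2.07 / 7.95 = 0.260377
Step 2: Raise to power p = 2:
  (0.260377)^2 = 0.067796
Step 3: Therefore mu(|f| > 7.95) <= 0.067796


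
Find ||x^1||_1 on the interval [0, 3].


Step 1: ||f||_1 = (integral_0^3 |x^1|^1 dx)^(1/1)
     = (integral_0^3 x^1 dx)^(1/1)
Step 2: integral_0^3 x^1 dx = [x^2/(2)] from 0 to 3 = 3^2/2
     = 9/2 = 4.5
Step 3: ||f||_1 = (4.5)^(1/1) = 4.5


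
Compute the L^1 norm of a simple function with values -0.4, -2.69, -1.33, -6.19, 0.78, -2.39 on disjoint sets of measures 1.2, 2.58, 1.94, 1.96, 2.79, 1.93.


Step 1: Compute |f_i|^1 for each value:
  |-0.4|^1 = 0.4
  |-2.69|^1 = 2.69
  |-1.33|^1 = 1.33
  |-6.19|^1 = 6.19
  |0.78|^1 = 0.78
  |-2.39|^1 = 2.39
Step 2: Multiply by measures and sum:
  0.4 * 1.2 = 0.48
  2.69 * 2.58 = 6.9402
  1.33 * 1.94 = 2.5802
  6.19 * 1.96 = 12.1324
  0.78 * 2.79 = 2.1762
  2.39 * 1.93 = 4.6127
Sum = 0.48 + 6.9402 + 2.5802 + 12.1324 + 2.1762 + 4.6127 = 28.9217
Step 3: Take the p-th root:
||f||_1 = (28.9217)^(1/1) = 28.9217


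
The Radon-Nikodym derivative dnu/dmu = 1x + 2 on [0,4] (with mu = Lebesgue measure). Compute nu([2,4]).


nu(A) = integral_A (dnu/dmu) dmu = integral_2^4 (1x + 2) dx
Step 1: Antiderivative F(x) = (1/2)x^2 + 2x
Step 2: F(4) = (1/2)*4^2 + 2*4 = 8 + 8 = 16
Step 3: F(2) = (1/2)*2^2 + 2*2 = 2 + 4 = 6
Step 4: nu([2,4]) = F(4) - F(2) = 16 - 6 = 10


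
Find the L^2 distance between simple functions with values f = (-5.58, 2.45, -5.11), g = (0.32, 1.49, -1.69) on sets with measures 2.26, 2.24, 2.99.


Step 1: Compute differences f_i - g_i:
  -5.58 - 0.32 = -5.9
  2.45 - 1.49 = 0.96
  -5.11 - -1.69 = -3.42
Step 2: Compute |diff|^2 * measure for each set:
  |-5.9|^2 * 2.26 = 34.81 * 2.26 = 78.6706
  |0.96|^2 * 2.24 = 0.9216 * 2.24 = 2.064384
  |-3.42|^2 * 2.99 = 11.6964 * 2.99 = 34.972236
Step 3: Sum = 115.70722
Step 4: ||f-g||_2 = (115.70722)^(1/2) = 10.756729


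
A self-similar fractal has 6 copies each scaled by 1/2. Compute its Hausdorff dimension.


For a self-similar set with N copies scaled by 1/r:
dim_H = log(N)/log(r) = log(6)/log(2)
= 1.791759/0.693147
= 2.584963


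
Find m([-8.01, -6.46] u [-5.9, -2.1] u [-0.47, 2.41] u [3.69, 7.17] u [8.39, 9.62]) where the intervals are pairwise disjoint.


For pairwise disjoint intervals, m(union) = sum of lengths.
= (-6.46 - -8.01) + (-2.1 - -5.9) + (2.41 - -0.47) + (7.17 - 3.69) + (9.62 - 8.39)
= 1.55 + 3.8 + 2.88 + 3.48 + 1.23
= 12.94


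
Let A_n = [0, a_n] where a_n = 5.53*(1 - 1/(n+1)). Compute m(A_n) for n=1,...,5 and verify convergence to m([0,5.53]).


By continuity of measure from below: if A_n increases to A, then m(A_n) -> m(A).
Here A = [0, 5.53], so m(A) = 5.53
Step 1: a_1 = 5.53*(1 - 1/2) = 2.765, m(A_1) = 2.765
Step 2: a_2 = 5.53*(1 - 1/3) = 3.6867, m(A_2) = 3.6867
Step 3: a_3 = 5.53*(1 - 1/4) = 4.1475, m(A_3) = 4.1475
Step 4: a_4 = 5.53*(1 - 1/5) = 4.424, m(A_4) = 4.424
Step 5: a_5 = 5.53*(1 - 1/6) = 4.6083, m(A_5) = 4.6083
Limit: m(A_n) -> m([0,5.53]) = 5.53


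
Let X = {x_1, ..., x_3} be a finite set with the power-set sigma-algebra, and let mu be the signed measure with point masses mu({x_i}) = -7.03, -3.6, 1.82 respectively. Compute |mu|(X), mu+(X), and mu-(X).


Step 1: Every measurable set is a union of atoms (the cells / points), so a Hahn decomposition is
  obtained by grouping atoms by sign: P = union of atoms with mu > 0, N = union of the remaining atoms.
  Atoms in P (indices): 3;  atoms in N (indices): 1, 2
  Positive values: 1.82
  Negative values: -7.03, -3.6
Step 2: mu+(X) = mu(P) = sum of positive atom values = 1.82
Step 3: mu-(X) = -mu(N) = sum of |negative atom values| = 10.63
Step 4: |mu|(X) = mu+(X) + mu-(X) = 1.82 + 10.63 = 12.45


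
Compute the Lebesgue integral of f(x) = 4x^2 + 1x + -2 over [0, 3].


The Lebesgue integral of a Riemann-integrable function agrees with the Riemann integral.
Antiderivative F(x) = (4/3)x^3 + (1/2)x^2 + -2x
F(3) = (4/3)*3^3 + (1/2)*3^2 + -2*3
     = (4/3)*27 + (1/2)*9 + -2*3
     = 36 + 4.5 + -6
     = 34.5
F(0) = 0.0
Integral = F(3) - F(0) = 34.5 - 0.0 = 34.5


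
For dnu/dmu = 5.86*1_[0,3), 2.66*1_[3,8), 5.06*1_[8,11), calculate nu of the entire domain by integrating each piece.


Integrate each piece of the Radon-Nikodym derivative:
Step 1: integral_0^3 5.86 dx = 5.86*(3-0) = 5.86*3 = 17.58
Step 2: integral_3^8 2.66 dx = 2.66*(8-3) = 2.66*5 = 13.3
Step 3: integral_8^11 5.06 dx = 5.06*(11-8) = 5.06*3 = 15.18
Total: 17.58 + 13.3 + 15.18 = 46.06


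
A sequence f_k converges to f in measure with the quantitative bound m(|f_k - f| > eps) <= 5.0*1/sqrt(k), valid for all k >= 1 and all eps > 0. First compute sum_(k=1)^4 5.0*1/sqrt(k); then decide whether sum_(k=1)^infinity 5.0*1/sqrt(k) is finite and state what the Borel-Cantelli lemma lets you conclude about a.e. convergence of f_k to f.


Step 1: List the terms 5.0*1/sqrt(k) for k = 1 to 4:
  k=1: 5
  k=2: 3.535534
  k=3: 2.886751
  k=4: 2.5
Step 2: Partial sum = 5 + 3.535534 + 2.886751 + 2.5
     = 13.922285
Step 3: The full series sum_(k>=1) 5.0*1/sqrt(k) diverges (p-series with p = 1/2 <= 1; a nonzero constant multiple of a divergent series diverges).
Step 4: The (first) Borel-Cantelli lemma requires a summable sequence of measures, so it does not apply here;
        from this bound alone no conclusion about a.e. convergence can be drawn (convergence in measure still
        gives an a.e.-convergent subsequence, but not a.e. convergence of the whole sequence).
Conclusion: series diverges; Borel-Cantelli is inconclusive about a.e. convergence of f_k.


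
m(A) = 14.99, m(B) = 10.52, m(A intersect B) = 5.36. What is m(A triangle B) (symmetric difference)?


m(A Delta B) = m(A) + m(B) - 2*m(A n B)
= 14.99 + 10.52 - 2*5.36
= 14.99 + 10.52 - 10.72
= 14.79


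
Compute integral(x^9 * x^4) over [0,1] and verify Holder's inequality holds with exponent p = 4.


Step 1: Exact integral of f*g = integral(x^13, 0, 1) = 1/14
     = 0.071429
Step 2: Holder bound with p=4, q=1.333333:
  ||f||_p = (integral x^36 dx)^(1/4) = (1/37)^(1/4) = 0.405461
  ||g||_q = (integral x^5.333333 dx)^(1/1.333333) = (1/6.333333)^(1/1.333333) = 0.250482
Step 3: Holder bound = ||f||_p * ||g||_q = 0.405461 * 0.250482 = 0.101561
Verification: 0.071429 <= 0.101561 (Holder holds)


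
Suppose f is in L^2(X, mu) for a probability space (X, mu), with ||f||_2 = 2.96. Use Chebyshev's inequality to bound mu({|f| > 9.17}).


Chebyshev/Markov inequality: mu(|f| > eps) <= (||f||_p / eps)^p
Step 1: ||f||_2 / eps = 2.96 / 9.17 = 0.322792
Step 2: Raise to power p = 2:
  (0.322792)^2 = 0.104194
Step 3: Therefore mu(|f| > 9.17) <= 0.104194


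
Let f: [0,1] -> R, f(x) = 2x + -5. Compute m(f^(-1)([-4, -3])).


f^(-1)([-4, -3]) = {x : -4 <= 2x + -5 <= -3}
Solving: (-4 - -5)/2 <= x <= (-3 - -5)/2
= [0.5, 1]
Intersecting with [0,1]: [0.5, 1]
Measure = 1 - 0.5 = 0.5


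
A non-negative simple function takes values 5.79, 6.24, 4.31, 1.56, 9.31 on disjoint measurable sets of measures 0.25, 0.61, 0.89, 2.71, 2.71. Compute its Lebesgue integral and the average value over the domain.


Step 1: Integral = sum(value_i * measure_i)
= 5.79*0.25 + 6.24*0.61 + 4.31*0.89 + 1.56*2.71 + 9.31*2.71
= 1.4475 + 3.8064 + 3.8359 + 4.2276 + 25.2301
= 38.5475
Step 2: Total measure of domain = 0.25 + 0.61 + 0.89 + 2.71 + 2.71 = 7.17
Step 3: Average value = 38.5475 / 7.17 = 5.37622


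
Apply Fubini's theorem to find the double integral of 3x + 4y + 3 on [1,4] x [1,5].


By Fubini, integrate in x first, then y.
Step 1: Fix y, integrate over x in [1,4]:
  integral(3x + 4y + 3, x=1..4)
  = 3*(4^2 - 1^2)/2 + (4y + 3)*(4 - 1)
  = 22.5 + (4y + 3)*3
  = 22.5 + 12y + 9
  = 31.5 + 12y
Step 2: Integrate over y in [1,5]:
  integral(31.5 + 12y, y=1..5)
  = 31.5*4 + 12*(5^2 - 1^2)/2
  = 126 + 144
  = 270


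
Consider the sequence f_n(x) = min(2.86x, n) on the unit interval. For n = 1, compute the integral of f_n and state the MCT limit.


f(x) = 2.86x on [0,1]; f_n(x) = min(2.86x, n). At n = 1:
Step 1: f(x) reaches 1 at x = 1/2.86 = 0.34965
Step 2: integral(f_1) = integral(2.86x, 0, 0.34965) + integral(1, 0.34965, 1)
       = 2.86*0.34965^2/2 + 1*(1 - 0.34965)
       = 0.174825 + 0.65035
       = 0.825175
Step 3: As n -> infinity, f_n increases to f, so by MCT integral(f_n) -> integral(f) = 2.86/2 = 1.43.
Convergence: integral(f_1) = 0.825175 -> 1.43 as n -> infinity


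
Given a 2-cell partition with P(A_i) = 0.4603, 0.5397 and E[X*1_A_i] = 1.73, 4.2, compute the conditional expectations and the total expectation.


For each cell A_i: E[X|A_i] = E[X*1_A_i] / P(A_i)
Step 1: E[X|A_1] = 1.73 / 0.4603 = 3.758418
Step 2: E[X|A_2] = 4.2 / 0.5397 = 7.782101
Verification: E[X] = sum E[X*1_A_i] = 1.73 + 4.2 = 5.93


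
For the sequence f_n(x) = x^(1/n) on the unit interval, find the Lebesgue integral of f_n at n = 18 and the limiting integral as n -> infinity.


At n = 18: f_18(x) = x^(1/18).
Step 1: integral(x^(1/18), 0, 1) = [x^(1/18+1) / (1/18+1)] from 0 to 1
     = 1 / (1/18 + 1) = 1 / ((18+1)/18) = 18/(18+1)
     = 18/19 = 0.947368
Step 2: As n -> infinity, f_n(x) = x^(1/n) -> 1 for x in (0,1], and f_n is increasing in n.
By MCT, lim_n integral(f_n) = integral(lim_n f_n) = integral(1, 0, 1) = 1.
Step 3: Verify convergence: 18/19 = 0.947368 -> 1


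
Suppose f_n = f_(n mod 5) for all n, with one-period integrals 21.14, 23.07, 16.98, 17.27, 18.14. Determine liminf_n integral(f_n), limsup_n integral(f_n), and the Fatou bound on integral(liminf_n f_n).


The sequence (integral(f_n)) is periodic with period 5, repeating the values 21.14, 23.07, 16.98, 17.27, 18.14 indefinitely.
Step 1: For a periodic sequence, every tail (a_m, a_(m+1), ...) contains all 5 period values infinitely often.
Step 2: Hence inf of every tail = min of the period values = min(21.14, 23.07, 16.98, 17.27, 18.14) = 16.98.
        liminf_n integral(f_n) = sup over m of (inf of tail from m) = 16.98.
Step 3: Similarly sup of every tail = max of the period values = 23.07.
        limsup_n integral(f_n) = 23.07.
Step 4: Fatou's lemma: integral(liminf_n f_n) <= liminf_n integral(f_n) = 16.98.
        So the integral of the pointwise liminf is at most 16.98.


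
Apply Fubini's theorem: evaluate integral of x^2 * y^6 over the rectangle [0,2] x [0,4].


By Fubini's theorem, the double integral factors as a product of single integrals:
Step 1: integral_0^2 x^2 dx = [x^3/3] from 0 to 2
     = 2^3/3 = 2.666667
Step 2: integral_0^4 y^6 dy = [y^7/7] from 0 to 4
     = 4^7/7 = 2340.571429
Step 3: Double integral = 2.666667 * 2340.571429 = 6241.52381


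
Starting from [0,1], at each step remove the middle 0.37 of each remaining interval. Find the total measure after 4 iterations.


Step 1: At each step, fraction remaining = 1 - 0.37 = 0.63
Step 2: After 4 steps, measure = (0.63)^4
Step 3: Computing the power step by step:
  After step 1: 0.63
  After step 2: 0.3969
  After step 3: 0.250047
  After step 4: 0.15753
Result = 0.15753


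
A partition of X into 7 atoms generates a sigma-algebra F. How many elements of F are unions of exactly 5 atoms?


Each element of F is a union of some subset of the 7 atoms.
Elements that are unions of exactly 5 atoms correspond to 5-element subsets of the 7 atoms.
Count = C(7, 5) = 7! / (5! * 2!) = 21.


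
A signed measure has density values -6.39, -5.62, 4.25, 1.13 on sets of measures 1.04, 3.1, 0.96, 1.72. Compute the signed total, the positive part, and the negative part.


Step 1: Compute signed measure on each set:
  Set 1: -6.39 * 1.04 = -6.6456
  Set 2: -5.62 * 3.1 = -17.422
  Set 3: 4.25 * 0.96 = 4.08
  Set 4: 1.13 * 1.72 = 1.9436
Step 2: Total signed measure = (-6.6456) + (-17.422) + (4.08) + (1.9436)
     = -18.044
Step 3: Positive part mu+(X) = sum of positive contributions = 6.0236
Step 4: Negative part mu-(X) = |sum of negative contributions| = 24.0676


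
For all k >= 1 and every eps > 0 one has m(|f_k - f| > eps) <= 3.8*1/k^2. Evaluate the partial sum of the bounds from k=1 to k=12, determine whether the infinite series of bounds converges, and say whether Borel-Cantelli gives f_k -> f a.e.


Step 1: List the terms 3.8*1/k^2 for k = 1 to 12:
  k=1: 3.8
  k=2: 0.95
  k=3: 0.422222
  k=4: 0.2375
  k=5: 0.152
  k=6: 0.105556
  k=7: 0.077551
  k=8: 0.059375
  k=9: 0.046914
  k=10: 0.038
  k=11: 0.031405
  k=12: 0.026389
Step 2: Partial sum = 3.8 + 0.95 + 0.422222 + 0.2375 + 0.152 + 0.105556 + 0.077551 + 0.059375 + 0.046914 + 0.038 + 0.031405 + 0.026389
     = 5.946911
Step 3: The full series sum_(k>=1) 3.8*1/k^2 converges (p-series with p = 2 > 1; a constant multiple of a convergent series converges).
Step 4: Fix eps > 0. Since sum_k m(|f_k - f| > eps) < infinity, the Borel-Cantelli lemma gives
        m(limsup_k {|f_k - f| > eps}) = 0, i.e. for a.e. x, |f_k(x) - f(x)| <= eps for all large k.
        Applying this with eps = 1/j for j = 1, 2, ... and intersecting the countably many full-measure sets,
        for a.e. x we get limsup_k |f_k(x) - f(x)| <= 1/j for every j, hence f_k -> f almost everywhere.
Conclusion: series converges; Borel-Cantelli yields f_k -> f a.e.


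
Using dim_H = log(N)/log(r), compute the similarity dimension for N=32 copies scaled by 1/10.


For a self-similar set with N copies scaled by 1/r:
dim_H = log(N)/log(r) = log(32)/log(10)
= 3.465736/2.302585
= 1.50515


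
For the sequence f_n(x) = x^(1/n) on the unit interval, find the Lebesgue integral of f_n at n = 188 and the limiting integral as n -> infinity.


At n = 188: f_188(x) = x^(1/188).
Step 1: integral(x^(1/188), 0, 1) = [x^(1/188+1) / (1/188+1)] from 0 to 1
     = 1 / (1/188 + 1) = 1 / ((188+1)/188) = 188/(188+1)
     = 188/189 = 0.994709
Step 2: As n -> infinity, f_n(x) = x^(1/n) -> 1 for x in (0,1], and f_n is increasing in n.
By MCT, lim_n integral(f_n) = integral(lim_n f_n) = integral(1, 0, 1) = 1.
Step 3: Verify convergence: 188/189 = 0.994709 -> 1


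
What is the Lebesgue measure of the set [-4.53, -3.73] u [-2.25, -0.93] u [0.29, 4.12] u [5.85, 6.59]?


For pairwise disjoint intervals, m(union) = sum of lengths.
= (-3.73 - -4.53) + (-0.93 - -2.25) + (4.12 - 0.29) + (6.59 - 5.85)
= 0.8 + 1.32 + 3.83 + 0.74
= 6.69


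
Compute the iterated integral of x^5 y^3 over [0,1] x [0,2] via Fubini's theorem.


By Fubini's theorem, the double integral factors as a product of single integrals:
Step 1: integral_0^1 x^5 dx = [x^6/6] from 0 to 1
     = 1^6/6 = 0.166667
Step 2: integral_0^2 y^3 dy = [y^4/4] from 0 to 2
     = 2^4/4 = 4
Step 3: Double integral = 0.166667 * 4 = 0.666667


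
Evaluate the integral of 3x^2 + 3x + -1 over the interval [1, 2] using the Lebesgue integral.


The Lebesgue integral of a Riemann-integrable function agrees with the Riemann integral.
Antiderivative F(x) = (3/3)x^3 + (3/2)x^2 + -1x
F(2) = (3/3)*2^3 + (3/2)*2^2 + -1*2
     = (3/3)*8 + (3/2)*4 + -1*2
     = 8 + 6 + -2
     = 12
F(1) = 1.5
Integral = F(2) - F(1) = 12 - 1.5 = 10.5


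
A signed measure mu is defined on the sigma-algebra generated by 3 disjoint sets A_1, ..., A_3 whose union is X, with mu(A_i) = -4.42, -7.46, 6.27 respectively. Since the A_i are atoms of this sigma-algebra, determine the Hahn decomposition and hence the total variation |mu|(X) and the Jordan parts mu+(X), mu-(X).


Step 1: Every measurable set is a union of atoms (the cells / points), so a Hahn decomposition is
  obtained by grouping atoms by sign: P = union of atoms with mu > 0, N = union of the remaining atoms.
  Atoms in P (indices): 3;  atoms in N (indices): 1, 2
  Positive values: 6.27
  Negative values: -4.42, -7.46
Step 2: mu+(X) = mu(P) = sum of positive atom values = 6.27
Step 3: mu-(X) = -mu(N) = sum of |negative atom values| = 11.88
Step 4: |mu|(X) = mu+(X) + mu-(X) = 6.27 + 11.88 = 18.15


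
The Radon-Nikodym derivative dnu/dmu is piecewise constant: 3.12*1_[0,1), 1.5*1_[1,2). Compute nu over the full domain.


Integrate each piece of the Radon-Nikodym derivative:
Step 1: integral_0^1 3.12 dx = 3.12*(1-0) = 3.12*1 = 3.12
Step 2: integral_1^2 1.5 dx = 1.5*(2-1) = 1.5*1 = 1.5
Total: 3.12 + 1.5 = 4.62


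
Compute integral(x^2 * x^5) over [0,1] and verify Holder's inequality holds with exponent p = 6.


Step 1: Exact integral of f*g = integral(x^7, 0, 1) = 1/8
     = 0.125
Step 2: Holder bound with p=6, q=1.2:
  ||f||_p = (integral x^12 dx)^(1/6) = (1/13)^(1/6) = 0.652143
  ||g||_q = (integral x^6 dx)^(1/1.2) = (1/7)^(1/1.2) = 0.197584
Step 3: Holder bound = ||f||_p * ||g||_q = 0.652143 * 0.197584 = 0.128853
Verification: 0.125 <= 0.128853 (Holder holds)


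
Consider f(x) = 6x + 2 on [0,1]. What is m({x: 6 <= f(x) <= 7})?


f^(-1)([6, 7]) = {x : 6 <= 6x + 2 <= 7}
Solving: (6 - 2)/6 <= x <= (7 - 2)/6
= [0.666667, 0.833333]
Intersecting with [0,1]: [0.666667, 0.833333]
Measure = 0.833333 - 0.666667 = 0.166667


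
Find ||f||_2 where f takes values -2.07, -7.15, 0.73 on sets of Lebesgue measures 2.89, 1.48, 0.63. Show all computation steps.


Step 1: Compute |f_i|^2 for each value:
  |-2.07|^2 = 4.2849
  |-7.15|^2 = 51.1225
  |0.73|^2 = 0.5329
Step 2: Multiply by measures and sum:
  4.2849 * 2.89 = 12.383361
  51.1225 * 1.48 = 75.6613
  0.5329 * 0.63 = 0.335727
Sum = 12.383361 + 75.6613 + 0.335727 = 88.380388
Step 3: Take the p-th root:
||f||_2 = (88.380388)^(1/2) = 9.401084


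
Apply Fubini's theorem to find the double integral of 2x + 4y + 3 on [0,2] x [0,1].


By Fubini, integrate in x first, then y.
Step 1: Fix y, integrate over x in [0,2]:
  integral(2x + 4y + 3, x=0..2)
  = 2*(2^2 - 0^2)/2 + (4y + 3)*(2 - 0)
  = 4 + (4y + 3)*2
  = 4 + 8y + 6
  = 10 + 8y
Step 2: Integrate over y in [0,1]:
  integral(10 + 8y, y=0..1)
  = 10*1 + 8*(1^2 - 0^2)/2
  = 10 + 4
  = 14


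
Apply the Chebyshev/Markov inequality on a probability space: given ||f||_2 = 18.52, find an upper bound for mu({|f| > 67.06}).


Chebyshev/Markov inequality: mu(|f| > eps) <= (||f||_p / eps)^p
Step 1: ||f||_2 / eps = 18.52 / 67.06 = 0.276171
Step 2: Raise to power p = 2:
  (0.276171)^2 = 0.07627
Step 3: Therefore mu(|f| > 67.06) <= 0.07627


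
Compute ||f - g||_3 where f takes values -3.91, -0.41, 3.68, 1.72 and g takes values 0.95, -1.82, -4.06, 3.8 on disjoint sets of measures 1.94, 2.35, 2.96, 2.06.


Step 1: Compute differences f_i - g_i:
  -3.91 - 0.95 = -4.86
  -0.41 - -1.82 = 1.41
  3.68 - -4.06 = 7.74
  1.72 - 3.8 = -2.08
Step 2: Compute |diff|^3 * measure for each set:
  |-4.86|^3 * 1.94 = 114.791256 * 1.94 = 222.695037
  |1.41|^3 * 2.35 = 2.803221 * 2.35 = 6.587569
  |7.74|^3 * 2.96 = 463.684824 * 2.96 = 1372.507079
  |-2.08|^3 * 2.06 = 8.998912 * 2.06 = 18.537759
Step 3: Sum = 1620.327444
Step 4: ||f-g||_3 = (1620.327444)^(1/3) = 11.745394


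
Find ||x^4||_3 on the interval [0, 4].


Step 1: ||f||_3 = (integral_0^4 |x^4|^3 dx)^(1/3)
     = (integral_0^4 x^12 dx)^(1/3)
Step 2: integral_0^4 x^12 dx = [x^13/(13)] from 0 to 4 = 4^13/13
     = 67108864/13 = 5.162220e+06
Step 3: ||f||_3 = (5.162220e+06)^(1/3) = 172.827234


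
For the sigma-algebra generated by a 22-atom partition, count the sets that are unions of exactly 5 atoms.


Each element of F is a union of some subset of the 22 atoms.
Elements that are unions of exactly 5 atoms correspond to 5-element subsets of the 22 atoms.
Count = C(22, 5) = 22! / (5! * 17!) = 26334.


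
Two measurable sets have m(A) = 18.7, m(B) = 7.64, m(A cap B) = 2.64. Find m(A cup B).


By inclusion-exclusion: m(A u B) = m(A) + m(B) - m(A n B)
= 18.7 + 7.64 - 2.64
= 23.7


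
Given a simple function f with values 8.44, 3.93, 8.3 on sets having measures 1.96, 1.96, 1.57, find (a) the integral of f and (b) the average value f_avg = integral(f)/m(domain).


Step 1: Integral = sum(value_i * measure_i)
= 8.44*1.96 + 3.93*1.96 + 8.3*1.57
= 16.5424 + 7.7028 + 13.031
= 37.2762
Step 2: Total measure of domain = 1.96 + 1.96 + 1.57 = 5.49
Step 3: Average value = 37.2762 / 5.49 = 6.789836


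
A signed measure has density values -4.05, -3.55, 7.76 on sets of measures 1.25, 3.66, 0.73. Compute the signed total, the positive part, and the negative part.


Step 1: Compute signed measure on each set:
  Set 1: -4.05 * 1.25 = -5.0625
  Set 2: -3.55 * 3.66 = -12.993
  Set 3: 7.76 * 0.73 = 5.6648
Step 2: Total signed measure = (-5.0625) + (-12.993) + (5.6648)
     = -12.3907
Step 3: Positive part mu+(X) = sum of positive contributions = 5.6648
Step 4: Negative part mu-(X) = |sum of negative contributions| = 18.0555


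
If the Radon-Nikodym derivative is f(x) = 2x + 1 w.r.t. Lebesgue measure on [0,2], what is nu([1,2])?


nu(A) = integral_A (dnu/dmu) dmu = integral_1^2 (2x + 1) dx
Step 1: Antiderivative F(x) = (2/2)x^2 + 1x
Step 2: F(2) = (2/2)*2^2 + 1*2 = 4 + 2 = 6
Step 3: F(1) = (2/2)*1^2 + 1*1 = 1 + 1 = 2
Step 4: nu([1,2]) = F(2) - F(1) = 6 - 2 = 4


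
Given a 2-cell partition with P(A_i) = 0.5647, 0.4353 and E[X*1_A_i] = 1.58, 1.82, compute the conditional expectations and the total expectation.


For each cell A_i: E[X|A_i] = E[X*1_A_i] / P(A_i)
Step 1: E[X|A_1] = 1.58 / 0.5647 = 2.797946
Step 2: E[X|A_2] = 1.82 / 0.4353 = 4.181025
Verification: E[X] = sum E[X*1_A_i] = 1.58 + 1.82 = 3.4


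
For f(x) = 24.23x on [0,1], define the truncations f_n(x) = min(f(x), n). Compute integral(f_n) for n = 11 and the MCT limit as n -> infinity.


f(x) = 24.23x on [0,1]; f_n(x) = min(24.23x, n). At n = 11:
Step 1: f(x) reaches 11 at x = 11/24.23 = 0.453983
Step 2: integral(f_11) = integral(24.23x, 0, 0.453983) + integral(11, 0.453983, 1)
       = 24.23*0.453983^2/2 + 11*(1 - 0.453983)
       = 2.496905 + 6.006191
       = 8.503095
Step 3: As n -> infinity, f_n increases to f, so by MCT integral(f_n) -> integral(f) = 24.23/2 = 12.115.
Convergence: integral(f_11) = 8.503095 -> 12.115 as n -> infinity


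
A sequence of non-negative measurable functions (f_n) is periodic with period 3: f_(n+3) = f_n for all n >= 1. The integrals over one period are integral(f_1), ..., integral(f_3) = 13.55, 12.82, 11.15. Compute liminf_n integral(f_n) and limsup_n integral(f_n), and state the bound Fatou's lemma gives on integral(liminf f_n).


The sequence (integral(f_n)) is periodic with period 3, repeating the values 13.55, 12.82, 11.15 indefinitely.
Step 1: For a periodic sequence, every tail (a_m, a_(m+1), ...) contains all 3 period values infinitely often.
Step 2: Hence inf of every tail = min of the period values = min(13.55, 12.82, 11.15) = 11.15.
        liminf_n integral(f_n) = sup over m of (inf of tail from m) = 11.15.
Step 3: Similarly sup of every tail = max of the period values = 13.55.
        limsup_n integral(f_n) = 13.55.
Step 4: Fatou's lemma: integral(liminf_n f_n) <= liminf_n integral(f_n) = 11.15.
        So the integral of the pointwise liminf is at most 11.15.


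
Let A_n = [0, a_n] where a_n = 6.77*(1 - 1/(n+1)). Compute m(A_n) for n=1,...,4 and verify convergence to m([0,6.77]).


By continuity of measure from below: if A_n increases to A, then m(A_n) -> m(A).
Here A = [0, 6.77], so m(A) = 6.77
Step 1: a_1 = 6.77*(1 - 1/2) = 3.385, m(A_1) = 3.385
Step 2: a_2 = 6.77*(1 - 1/3) = 4.5133, m(A_2) = 4.5133
Step 3: a_3 = 6.77*(1 - 1/4) = 5.0775, m(A_3) = 5.0775
Step 4: a_4 = 6.77*(1 - 1/5) = 5.416, m(A_4) = 5.416
Limit: m(A_n) -> m([0,6.77]) = 6.77


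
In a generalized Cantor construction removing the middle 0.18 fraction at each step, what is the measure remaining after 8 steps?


Step 1: At each step, fraction remaining = 1 - 0.18 = 0.82
Step 2: After 8 steps, measure = (0.82)^8
Result = 0.204414


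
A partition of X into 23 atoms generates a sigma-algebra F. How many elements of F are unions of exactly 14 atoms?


Each element of F is a union of some subset of the 23 atoms.
Elements that are unions of exactly 14 atoms correspond to 14-element subsets of the 23 atoms.
Count = C(23, 14) = 23! / (14! * 9!) = 817190.


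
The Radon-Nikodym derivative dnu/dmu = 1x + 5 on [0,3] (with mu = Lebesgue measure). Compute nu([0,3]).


nu(A) = integral_A (dnu/dmu) dmu = integral_0^3 (1x + 5) dx
Step 1: Antiderivative F(x) = (1/2)x^2 + 5x
Step 2: F(3) = (1/2)*3^2 + 5*3 = 4.5 + 15 = 19.5
Step 3: F(0) = (1/2)*0^2 + 5*0 = 0.0 + 0 = 0.0
Step 4: nu([0,3]) = F(3) - F(0) = 19.5 - 0.0 = 19.5


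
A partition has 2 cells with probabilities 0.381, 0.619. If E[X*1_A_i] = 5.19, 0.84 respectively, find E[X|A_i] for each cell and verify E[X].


For each cell A_i: E[X|A_i] = E[X*1_A_i] / P(A_i)
Step 1: E[X|A_1] = 5.19 / 0.381 = 13.622047
Step 2: E[X|A_2] = 0.84 / 0.619 = 1.357027
Verification: E[X] = sum E[X*1_A_i] = 5.19 + 0.84 = 6.03


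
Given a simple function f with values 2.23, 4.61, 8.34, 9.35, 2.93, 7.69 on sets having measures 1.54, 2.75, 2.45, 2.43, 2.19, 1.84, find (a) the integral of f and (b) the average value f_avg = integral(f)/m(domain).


Step 1: Integral = sum(value_i * measure_i)
= 2.23*1.54 + 4.61*2.75 + 8.34*2.45 + 9.35*2.43 + 2.93*2.19 + 7.69*1.84
= 3.4342 + 12.6775 + 20.433 + 22.7205 + 6.4167 + 14.1496
= 79.8315
Step 2: Total measure of domain = 1.54 + 2.75 + 2.45 + 2.43 + 2.19 + 1.84 = 13.2
Step 3: Average value = 79.8315 / 13.2 = 6.047841


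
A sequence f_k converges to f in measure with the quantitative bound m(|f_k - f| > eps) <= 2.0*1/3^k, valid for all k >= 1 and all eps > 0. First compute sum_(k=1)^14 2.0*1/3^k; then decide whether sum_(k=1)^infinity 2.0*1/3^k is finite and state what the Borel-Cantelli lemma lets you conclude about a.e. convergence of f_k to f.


Step 1: List the terms 2.0*1/3^k for k = 1 to 14:
  k=1: 0.666667
  k=2: 0.222222
  k=3: 0.074074
  k=4: 0.024691
  k=5: 0.00823
  k=6: 0.002743
  k=7: 9.144947e-04
  k=8: 3.048316e-04
  k=9: 1.016105e-04
  k=10: 3.387018e-05
  k=11: 1.129006e-05
  k=12: 3.763353e-06
  k=13: 1.254451e-06
  k=14: 4.181503e-07
Step 2: Partial sum = 0.666667 + 0.222222 + 0.074074 + 0.024691 + 0.00823 + 0.002743 + 9.144947e-04 + 3.048316e-04 + 1.016105e-04 + 3.387018e-05 + 1.129006e-05 + 3.763353e-06 + 1.254451e-06 + 4.181503e-07
     = 1
Step 3: The full series sum_(k>=1) 2.0*1/3^k converges (geometric series with ratio 1/3 < 1; a constant multiple of a convergent series converges).
Step 4: Fix eps > 0. Since sum_k m(|f_k - f| > eps) < infinity, the Borel-Cantelli lemma gives
        m(limsup_k {|f_k - f| > eps}) = 0, i.e. for a.e. x, |f_k(x) - f(x)| <= eps for all large k.
        Applying this with eps = 1/j for j = 1, 2, ... and intersecting the countably many full-measure sets,
        for a.e. x we get limsup_k |f_k(x) - f(x)| <= 1/j for every j, hence f_k -> f almost everywhere.
Conclusion: series converges; Borel-Cantelli yields f_k -> f a.e.


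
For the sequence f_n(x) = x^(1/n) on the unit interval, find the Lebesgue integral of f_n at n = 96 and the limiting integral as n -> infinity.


At n = 96: f_96(x) = x^(1/96).
Step 1: integral(x^(1/96), 0, 1) = [x^(1/96+1) / (1/96+1)] from 0 to 1
     = 1 / (1/96 + 1) = 1 / ((96+1)/96) = 96/(96+1)
     = 96/97 = 0.989691
Step 2: As n -> infinity, f_n(x) = x^(1/n) -> 1 for x in (0,1], and f_n is increasing in n.
By MCT, lim_n integral(f_n) = integral(lim_n f_n) = integral(1, 0, 1) = 1.
Step 3: Verify convergence: 96/97 = 0.989691 -> 1


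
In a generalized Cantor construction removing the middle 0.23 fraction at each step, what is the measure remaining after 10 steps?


Step 1: At each step, fraction remaining = 1 - 0.23 = 0.77
Step 2: After 10 steps, measure = (0.77)^10
Result = 0.073267


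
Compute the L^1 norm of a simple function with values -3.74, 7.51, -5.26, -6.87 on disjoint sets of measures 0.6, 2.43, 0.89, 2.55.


Step 1: Compute |f_i|^1 for each value:
  |-3.74|^1 = 3.74
  |7.51|^1 = 7.51
  |-5.26|^1 = 5.26
  |-6.87|^1 = 6.87
Step 2: Multiply by measures and sum:
  3.74 * 0.6 = 2.244
  7.51 * 2.43 = 18.2493
  5.26 * 0.89 = 4.6814
  6.87 * 2.55 = 17.5185
Sum = 2.244 + 18.2493 + 4.6814 + 17.5185 = 42.6932
Step 3: Take the p-th root:
||f||_1 = (42.6932)^(1/1) = 42.6932


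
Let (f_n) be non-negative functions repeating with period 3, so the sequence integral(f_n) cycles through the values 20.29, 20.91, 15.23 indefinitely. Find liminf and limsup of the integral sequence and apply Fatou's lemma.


The sequence (integral(f_n)) is periodic with period 3, repeating the values 20.29, 20.91, 15.23 indefinitely.
Step 1: For a periodic sequence, every tail (a_m, a_(m+1), ...) contains all 3 period values infinitely often.
Step 2: Hence inf of every tail = min of the period values = min(20.29, 20.91, 15.23) = 15.23.
        liminf_n integral(f_n) = sup over m of (inf of tail from m) = 15.23.
Step 3: Similarly sup of every tail = max of the period values = 20.91.
        limsup_n integral(f_n) = 20.91.
Step 4: Fatou's lemma: integral(liminf_n f_n) <= liminf_n integral(f_n) = 15.23.
        So the integral of the pointwise liminf is at most 15.23.


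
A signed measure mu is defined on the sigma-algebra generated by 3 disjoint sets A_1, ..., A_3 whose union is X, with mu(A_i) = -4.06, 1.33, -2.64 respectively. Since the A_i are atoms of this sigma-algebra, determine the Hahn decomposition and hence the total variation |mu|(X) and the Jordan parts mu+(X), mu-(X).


Step 1: Every measurable set is a union of atoms (the cells / points), so a Hahn decomposition is
  obtained by grouping atoms by sign: P = union of atoms with mu > 0, N = union of the remaining atoms.
  Atoms in P (indices): 2;  atoms in N (indices): 1, 3
  Positive values: 1.33
  Negative values: -4.06, -2.64
Step 2: mu+(X) = mu(P) = sum of positive atom values = 1.33
Step 3: mu-(X) = -mu(N) = sum of |negative atom values| = 6.7
Step 4: |mu|(X) = mu+(X) + mu-(X) = 1.33 + 6.7 = 8.03


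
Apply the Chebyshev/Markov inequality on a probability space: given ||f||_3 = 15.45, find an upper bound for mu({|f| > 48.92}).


Chebyshev/Markov inequality: mu(|f| > eps) <= (||f||_p / eps)^p
Step 1: ||f||_3 / eps = 15.45 / 48.92 = 0.315822
Step 2: Raise to power p = 3:
  (0.315822)^3 = 0.031501
Step 3: Therefore mu(|f| > 48.92) <= 0.031501


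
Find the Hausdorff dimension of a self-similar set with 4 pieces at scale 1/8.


For a self-similar set with N copies scaled by 1/r:
dim_H = log(N)/log(r) = log(4)/log(8)
= 1.386294/2.079442
= 0.666667


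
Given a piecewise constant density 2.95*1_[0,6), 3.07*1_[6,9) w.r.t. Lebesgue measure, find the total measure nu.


Integrate each piece of the Radon-Nikodym derivative:
Step 1: integral_0^6 2.95 dx = 2.95*(6-0) = 2.95*6 = 17.7
Step 2: integral_6^9 3.07 dx = 3.07*(9-6) = 3.07*3 = 9.21
Total: 17.7 + 9.21 = 26.91


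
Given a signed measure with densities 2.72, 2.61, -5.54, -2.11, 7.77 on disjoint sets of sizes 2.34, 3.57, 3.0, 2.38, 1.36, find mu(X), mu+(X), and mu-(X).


Step 1: Compute signed measure on each set:
  Set 1: 2.72 * 2.34 = 6.3648
  Set 2: 2.61 * 3.57 = 9.3177
  Set 3: -5.54 * 3.0 = -16.62
  Set 4: -2.11 * 2.38 = -5.0218
  Set 5: 7.77 * 1.36 = 10.5672
Step 2: Total signed measure = (6.3648) + (9.3177) + (-16.62) + (-5.0218) + (10.5672)
     = 4.6079
Step 3: Positive part mu+(X) = sum of positive contributions = 26.2497
Step 4: Negative part mu-(X) = |sum of negative contributions| = 21.6418


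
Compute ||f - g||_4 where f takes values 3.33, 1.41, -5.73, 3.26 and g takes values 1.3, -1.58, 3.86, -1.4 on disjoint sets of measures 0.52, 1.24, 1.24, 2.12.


Step 1: Compute differences f_i - g_i:
  3.33 - 1.3 = 2.03
  1.41 - -1.58 = 2.99
  -5.73 - 3.86 = -9.59
  3.26 - -1.4 = 4.66
Step 2: Compute |diff|^4 * measure for each set:
  |2.03|^4 * 0.52 = 16.981817 * 0.52 = 8.830545
  |2.99|^4 * 1.24 = 79.925388 * 1.24 = 99.107481
  |-9.59|^4 * 1.24 = 8458.131418 * 1.24 = 10488.082958
  |4.66|^4 * 2.12 = 471.567283 * 2.12 = 999.722641
Step 3: Sum = 11595.743624
Step 4: ||f-g||_4 = (11595.743624)^(1/4) = 10.377068


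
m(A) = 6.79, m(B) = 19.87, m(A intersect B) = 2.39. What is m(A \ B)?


m(A \ B) = m(A) - m(A n B)
= 6.79 - 2.39
= 4.4


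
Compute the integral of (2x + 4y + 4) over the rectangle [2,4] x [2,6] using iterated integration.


By Fubini, integrate in x first, then y.
Step 1: Fix y, integrate over x in [2,4]:
  integral(2x + 4y + 4, x=2..4)
  = 2*(4^2 - 2^2)/2 + (4y + 4)*(4 - 2)
  = 12 + (4y + 4)*2
  = 12 + 8y + 8
  = 20 + 8y
Step 2: Integrate over y in [2,6]:
  integral(20 + 8y, y=2..6)
  = 20*4 + 8*(6^2 - 2^2)/2
  = 80 + 128
  = 208


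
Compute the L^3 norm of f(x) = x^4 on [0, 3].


Step 1: ||f||_3 = (integral_0^3 |x^4|^3 dx)^(1/3)
     = (integral_0^3 x^12 dx)^(1/3)
Step 2: integral_0^3 x^12 dx = [x^13/(13)] from 0 to 3 = 3^13/13
     = 1594323/13 = 122640.230769
Step 3: ||f||_3 = (122640.230769)^(1/3) = 49.683363


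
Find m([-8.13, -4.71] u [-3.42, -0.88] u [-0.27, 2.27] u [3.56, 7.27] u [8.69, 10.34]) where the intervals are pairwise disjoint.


For pairwise disjoint intervals, m(union) = sum of lengths.
= (-4.71 - -8.13) + (-0.88 - -3.42) + (2.27 - -0.27) + (7.27 - 3.56) + (10.34 - 8.69)
= 3.42 + 2.54 + 2.54 + 3.71 + 1.65
= 13.86


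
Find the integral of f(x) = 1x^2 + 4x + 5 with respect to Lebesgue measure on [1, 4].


The Lebesgue integral of a Riemann-integrable function agrees with the Riemann integral.
Antiderivative F(x) = (1/3)x^3 + (4/2)x^2 + 5x
F(4) = (1/3)*4^3 + (4/2)*4^2 + 5*4
     = (1/3)*64 + (4/2)*16 + 5*4
     = 21.333333 + 32 + 20
     = 73.333333
F(1) = 7.333333
Integral = F(4) - F(1) = 73.333333 - 7.333333 = 66


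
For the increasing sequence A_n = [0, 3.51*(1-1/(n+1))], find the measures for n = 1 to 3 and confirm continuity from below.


By continuity of measure from below: if A_n increases to A, then m(A_n) -> m(A).
Here A = [0, 3.51], so m(A) = 3.51
Step 1: a_1 = 3.51*(1 - 1/2) = 1.755, m(A_1) = 1.755
Step 2: a_2 = 3.51*(1 - 1/3) = 2.34, m(A_2) = 2.34
Step 3: a_3 = 3.51*(1 - 1/4) = 2.6325, m(A_3) = 2.6325
Limit: m(A_n) -> m([0,3.51]) = 3.51


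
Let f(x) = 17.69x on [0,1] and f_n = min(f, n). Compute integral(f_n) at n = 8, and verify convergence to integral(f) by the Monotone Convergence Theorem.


f(x) = 17.69x on [0,1]; f_n(x) = min(17.69x, n). At n = 8:
Step 1: f(x) reaches 8 at x = 8/17.69 = 0.452233
Step 2: integral(f_8) = integral(17.69x, 0, 0.452233) + integral(8, 0.452233, 1)
       = 17.69*0.452233^2/2 + 8*(1 - 0.452233)
       = 1.808932 + 4.382137
       = 6.191068
Step 3: As n -> infinity, f_n increases to f, so by MCT integral(f_n) -> integral(f) = 17.69/2 = 8.845.
Convergence: integral(f_8) = 6.191068 -> 8.845 as n -> infinity


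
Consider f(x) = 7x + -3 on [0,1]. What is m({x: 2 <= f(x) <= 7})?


f^(-1)([2, 7]) = {x : 2 <= 7x + -3 <= 7}
Solving: (2 - -3)/7 <= x <= (7 - -3)/7
= [0.714286, 1.428571]
Intersecting with [0,1]: [0.714286, 1]
Measure = 1 - 0.714286 = 0.285714


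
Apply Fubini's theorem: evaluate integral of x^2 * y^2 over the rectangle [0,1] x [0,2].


By Fubini's theorem, the double integral factors as a product of single integrals:
Step 1: integral_0^1 x^2 dx = [x^3/3] from 0 to 1
     = 1^3/3 = 0.333333
Step 2: integral_0^2 y^2 dy = [y^3/3] from 0 to 2
     = 2^3/3 = 2.666667
Step 3: Double integral = 0.333333 * 2.666667 = 0.888889


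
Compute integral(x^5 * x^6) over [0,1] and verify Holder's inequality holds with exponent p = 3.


Step 1: Exact integral of f*g = integral(x^11, 0, 1) = 1/12
     = 0.083333
Step 2: Holder bound with p=3, q=1.5:
  ||f||_p = (integral x^15 dx)^(1/3) = (1/16)^(1/3) = 0.39685
  ||g||_q = (integral x^9 dx)^(1/1.5) = (1/10)^(1/1.5) = 0.215443
Step 3: Holder bound = ||f||_p * ||g||_q = 0.39685 * 0.215443 = 0.085499
Verification: 0.083333 <= 0.085499 (Holder holds)


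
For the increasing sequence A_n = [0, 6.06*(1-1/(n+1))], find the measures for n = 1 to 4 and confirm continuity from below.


By continuity of measure from below: if A_n increases to A, then m(A_n) -> m(A).
Here A = [0, 6.06], so m(A) = 6.06
Step 1: a_1 = 6.06*(1 - 1/2) = 3.03, m(A_1) = 3.03
Step 2: a_2 = 6.06*(1 - 1/3) = 4.04, m(A_2) = 4.04
Step 3: a_3 = 6.06*(1 - 1/4) = 4.545, m(A_3) = 4.545
Step 4: a_4 = 6.06*(1 - 1/5) = 4.848, m(A_4) = 4.848
Limit: m(A_n) -> m([0,6.06]) = 6.06


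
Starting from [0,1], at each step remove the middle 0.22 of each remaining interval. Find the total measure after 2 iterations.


Step 1: At each step, fraction remaining = 1 - 0.22 = 0.78
Step 2: After 2 steps, measure = (0.78)^2
Step 3: Computing the power step by step:
  After step 1: 0.78
  After step 2: 0.6084
Result = 0.6084


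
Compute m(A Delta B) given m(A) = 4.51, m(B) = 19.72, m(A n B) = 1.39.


m(A Delta B) = m(A) + m(B) - 2*m(A n B)
= 4.51 + 19.72 - 2*1.39
= 4.51 + 19.72 - 2.78
= 21.45


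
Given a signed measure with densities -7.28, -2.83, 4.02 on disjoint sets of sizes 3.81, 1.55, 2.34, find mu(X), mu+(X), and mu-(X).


Step 1: Compute signed measure on each set:
  Set 1: -7.28 * 3.81 = -27.7368
  Set 2: -2.83 * 1.55 = -4.3865
  Set 3: 4.02 * 2.34 = 9.4068
Step 2: Total signed measure = (-27.7368) + (-4.3865) + (9.4068)
     = -22.7165
Step 3: Positive part mu+(X) = sum of positive contributions = 9.4068
Step 4: Negative part mu-(X) = |sum of negative contributions| = 32.1233
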